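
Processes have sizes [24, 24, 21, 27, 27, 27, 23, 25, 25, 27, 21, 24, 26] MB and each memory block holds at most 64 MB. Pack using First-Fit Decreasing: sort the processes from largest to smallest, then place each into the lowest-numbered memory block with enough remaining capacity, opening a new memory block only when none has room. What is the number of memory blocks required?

7

Sorted descending: 27, 27, 27, 27, 26, 25, 25, 24, 24, 24, 23, 21, 21.
27 MB → memory block 1 (remaining 37 MB)
27 MB → memory block 1 (remaining 10 MB)
27 MB → memory block 2 (remaining 37 MB)
27 MB → memory block 2 (remaining 10 MB)
26 MB → memory block 3 (remaining 38 MB)
25 MB → memory block 3 (remaining 13 MB)
25 MB → memory block 4 (remaining 39 MB)
24 MB → memory block 4 (remaining 15 MB)
24 MB → memory block 5 (remaining 40 MB)
24 MB → memory block 5 (remaining 16 MB)
23 MB → memory block 6 (remaining 41 MB)
21 MB → memory block 6 (remaining 20 MB)
21 MB → memory block 7 (remaining 43 MB)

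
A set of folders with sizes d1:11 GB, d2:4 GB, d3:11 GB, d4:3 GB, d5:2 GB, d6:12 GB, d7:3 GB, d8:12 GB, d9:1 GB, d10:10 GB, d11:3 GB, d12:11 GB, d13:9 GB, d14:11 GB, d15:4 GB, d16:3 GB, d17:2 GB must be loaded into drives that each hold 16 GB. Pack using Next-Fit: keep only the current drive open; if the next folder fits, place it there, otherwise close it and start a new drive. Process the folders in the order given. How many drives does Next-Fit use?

Put d1 (11 GB) in drive 1; 5 GB remain.
Put d2 (4 GB) in drive 1; 1 GB remain.
Put d3 (11 GB) in drive 2; 5 GB remain.
Put d4 (3 GB) in drive 2; 2 GB remain.
Put d5 (2 GB) in drive 2; 0 GB remain.
Put d6 (12 GB) in drive 3; 4 GB remain.
Put d7 (3 GB) in drive 3; 1 GB remain.
Put d8 (12 GB) in drive 4; 4 GB remain.
Put d9 (1 GB) in drive 4; 3 GB remain.
Put d10 (10 GB) in drive 5; 6 GB remain.
Put d11 (3 GB) in drive 5; 3 GB remain.
Put d12 (11 GB) in drive 6; 5 GB remain.
Put d13 (9 GB) in drive 7; 7 GB remain.
Put d14 (11 GB) in drive 8; 5 GB remain.
Put d15 (4 GB) in drive 8; 1 GB remain.
Put d16 (3 GB) in drive 9; 13 GB remain.
Put d17 (2 GB) in drive 9; 11 GB remain.
Final drives: [11,4] [11,3,2] [12,3] [12,1] [10,3] [11] [9] [11,4] [3,2].

9 drives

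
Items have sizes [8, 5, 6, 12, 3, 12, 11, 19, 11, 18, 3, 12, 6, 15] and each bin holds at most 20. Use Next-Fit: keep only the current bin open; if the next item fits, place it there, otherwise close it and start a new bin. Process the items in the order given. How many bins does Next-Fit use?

10

8 → bin 1 (remaining 12)
5 → bin 1 (remaining 7)
6 → bin 1 (remaining 1)
12 → bin 2 (remaining 8)
3 → bin 2 (remaining 5)
12 → bin 3 (remaining 8)
11 → bin 4 (remaining 9)
19 → bin 5 (remaining 1)
11 → bin 6 (remaining 9)
18 → bin 7 (remaining 2)
3 → bin 8 (remaining 17)
12 → bin 8 (remaining 5)
6 → bin 9 (remaining 14)
15 → bin 10 (remaining 5)
Final bins: [8,5,6] [12,3] [12] [11] [19] [11] [18] [3,12] [6] [15].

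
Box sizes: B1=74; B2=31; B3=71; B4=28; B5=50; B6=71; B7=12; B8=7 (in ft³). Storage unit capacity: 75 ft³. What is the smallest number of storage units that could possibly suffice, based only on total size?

Total size = 74 + 31 + 71 + 28 + 50 + 71 + 12 + 7 = 344 ft³.
⌈344 / 75⌉ = 5.

5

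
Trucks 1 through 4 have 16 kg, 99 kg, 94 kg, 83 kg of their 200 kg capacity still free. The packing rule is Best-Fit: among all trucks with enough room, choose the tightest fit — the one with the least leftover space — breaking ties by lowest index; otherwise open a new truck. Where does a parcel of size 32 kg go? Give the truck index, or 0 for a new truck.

Trucks with room: truck 2 (99 kg), truck 3 (94 kg), truck 4 (83 kg).
Tightest fit is truck 4 with 83 kg free.

4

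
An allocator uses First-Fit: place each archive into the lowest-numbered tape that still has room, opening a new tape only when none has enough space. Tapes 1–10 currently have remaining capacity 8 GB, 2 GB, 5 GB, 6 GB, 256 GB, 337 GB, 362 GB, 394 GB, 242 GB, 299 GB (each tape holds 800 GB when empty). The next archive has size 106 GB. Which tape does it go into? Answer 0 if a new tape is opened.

Tapes with room: tape 5 (256 GB), tape 6 (337 GB), tape 7 (362 GB), tape 8 (394 GB), tape 9 (242 GB), tape 10 (299 GB).
The first with room is tape 5.

5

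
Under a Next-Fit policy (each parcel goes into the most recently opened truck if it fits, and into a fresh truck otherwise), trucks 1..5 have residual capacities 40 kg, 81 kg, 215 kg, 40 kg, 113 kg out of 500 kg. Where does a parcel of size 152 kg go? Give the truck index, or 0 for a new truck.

Next-Fit only looks at truck 5, which has 113 kg free.
152 kg does not fit, so a new truck is opened.

0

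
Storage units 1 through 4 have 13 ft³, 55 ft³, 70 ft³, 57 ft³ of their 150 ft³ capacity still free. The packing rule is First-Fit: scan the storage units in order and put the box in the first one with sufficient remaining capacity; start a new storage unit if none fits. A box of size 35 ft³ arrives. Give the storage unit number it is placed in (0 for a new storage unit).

Storage units with room: storage unit 2 (55 ft³), storage unit 3 (70 ft³), storage unit 4 (57 ft³).
The first with room is storage unit 2.

2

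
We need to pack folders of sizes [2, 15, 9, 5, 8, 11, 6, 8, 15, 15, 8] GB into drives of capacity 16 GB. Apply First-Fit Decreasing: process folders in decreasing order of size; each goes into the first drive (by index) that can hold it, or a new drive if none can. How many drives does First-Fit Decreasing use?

Sorted descending: 15, 15, 15, 11, 9, 8, 8, 8, 6, 5, 2.
Put 15 GB in drive 1; 1 GB remain.
Put 15 GB in drive 2; 1 GB remain.
Put 15 GB in drive 3; 1 GB remain.
Put 11 GB in drive 4; 5 GB remain.
Put 9 GB in drive 5; 7 GB remain.
Put 8 GB in drive 6; 8 GB remain.
Put 8 GB in drive 6; 0 GB remain.
Put 8 GB in drive 7; 8 GB remain.
Put 6 GB in drive 5; 1 GB remain.
Put 5 GB in drive 4; 0 GB remain.
Put 2 GB in drive 7; 6 GB remain.
Final drives: [15] [15] [15] [11,5] [9,6] [8,8] [8,2].

7 drives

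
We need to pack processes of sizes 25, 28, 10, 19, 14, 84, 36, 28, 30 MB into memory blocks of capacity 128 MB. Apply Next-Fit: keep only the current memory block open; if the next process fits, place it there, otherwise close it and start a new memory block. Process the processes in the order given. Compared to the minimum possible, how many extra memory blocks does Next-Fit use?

0

Next-Fit: [25,28,10,19,14] [84,36] [28,30] → 3 memory blocks.
Total size 274 MB; any packing needs at least ⌈274/128⌉ = 3 memory blocks.
So 3 is already optimal.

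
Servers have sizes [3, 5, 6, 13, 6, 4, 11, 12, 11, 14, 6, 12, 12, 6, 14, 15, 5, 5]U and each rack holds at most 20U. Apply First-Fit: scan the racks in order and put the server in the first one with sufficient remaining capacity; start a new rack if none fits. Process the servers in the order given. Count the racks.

10 racks

Put 3U in rack 1; 17U remain.
Put 5U in rack 1; 12U remain.
Put 6U in rack 1; 6U remain.
Put 13U in rack 2; 7U remain.
Put 6U in rack 1; 0U remain.
Put 4U in rack 2; 3U remain.
Put 11U in rack 3; 9U remain.
Put 12U in rack 4; 8U remain.
Put 11U in rack 5; 9U remain.
Put 14U in rack 6; 6U remain.
Put 6U in rack 3; 3U remain.
Put 12U in rack 7; 8U remain.
Put 12U in rack 8; 8U remain.
Put 6U in rack 4; 2U remain.
Put 14U in rack 9; 6U remain.
Put 15U in rack 10; 5U remain.
Put 5U in rack 5; 4U remain.
Put 5U in rack 6; 1U remain.
Final racks: [3,5,6,6] [13,4] [11,6] [12,6] [11,5] [14,5] [12] [12] [14] [15].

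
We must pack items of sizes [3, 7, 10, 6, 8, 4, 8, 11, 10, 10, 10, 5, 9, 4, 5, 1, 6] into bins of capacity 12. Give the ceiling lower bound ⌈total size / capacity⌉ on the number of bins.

10

Total size = 3 + 7 + 10 + 6 + 8 + 4 + 8 + 11 + 10 + 10 + 10 + 5 + 9 + 4 + 5 + 1 + 6 = 117.
⌈117 / 12⌉ = 10.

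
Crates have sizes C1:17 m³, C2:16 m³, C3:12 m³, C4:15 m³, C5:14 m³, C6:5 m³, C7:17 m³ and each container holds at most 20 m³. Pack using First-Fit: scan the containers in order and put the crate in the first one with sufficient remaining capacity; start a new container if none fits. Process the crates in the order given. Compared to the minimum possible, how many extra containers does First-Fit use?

First-Fit: [17] [16] [12,5] [15] [14] [17] → 6 containers.
6 crates exceed 10 m³ (half the capacity), and no two of those can share a container, so at least 6 containers are needed.
So 6 is already optimal.

0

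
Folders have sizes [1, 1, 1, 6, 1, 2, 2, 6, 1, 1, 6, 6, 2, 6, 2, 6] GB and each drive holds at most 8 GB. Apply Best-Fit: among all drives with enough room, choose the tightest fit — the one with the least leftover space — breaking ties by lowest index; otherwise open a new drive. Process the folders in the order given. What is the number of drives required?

1 GB → drive 1 (remaining 7 GB)
1 GB → drive 1 (remaining 6 GB)
1 GB → drive 1 (remaining 5 GB)
6 GB → drive 2 (remaining 2 GB)
1 GB → drive 2 (remaining 1 GB)
2 GB → drive 1 (remaining 3 GB)
2 GB → drive 1 (remaining 1 GB)
6 GB → drive 3 (remaining 2 GB)
1 GB → drive 1 (remaining 0 GB)
1 GB → drive 2 (remaining 0 GB)
6 GB → drive 4 (remaining 2 GB)
6 GB → drive 5 (remaining 2 GB)
2 GB → drive 3 (remaining 0 GB)
6 GB → drive 6 (remaining 2 GB)
2 GB → drive 4 (remaining 0 GB)
6 GB → drive 7 (remaining 2 GB)

7 drives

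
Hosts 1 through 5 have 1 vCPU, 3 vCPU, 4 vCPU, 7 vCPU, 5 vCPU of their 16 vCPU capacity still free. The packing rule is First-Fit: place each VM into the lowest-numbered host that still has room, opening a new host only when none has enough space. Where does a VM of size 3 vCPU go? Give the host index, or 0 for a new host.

Hosts with room: host 2 (3 vCPU), host 3 (4 vCPU), host 4 (7 vCPU), host 5 (5 vCPU).
The first with room is host 2.

2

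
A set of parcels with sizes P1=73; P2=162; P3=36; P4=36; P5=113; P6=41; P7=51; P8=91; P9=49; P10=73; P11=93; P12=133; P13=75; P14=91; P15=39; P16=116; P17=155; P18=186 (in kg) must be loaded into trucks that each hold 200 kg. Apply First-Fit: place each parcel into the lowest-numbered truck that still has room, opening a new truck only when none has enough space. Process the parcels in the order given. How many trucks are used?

10

P1 (73 kg) → truck 1 (remaining 127 kg)
P2 (162 kg) → truck 2 (remaining 38 kg)
P3 (36 kg) → truck 1 (remaining 91 kg)
P4 (36 kg) → truck 1 (remaining 55 kg)
P5 (113 kg) → truck 3 (remaining 87 kg)
P6 (41 kg) → truck 1 (remaining 14 kg)
P7 (51 kg) → truck 3 (remaining 36 kg)
P8 (91 kg) → truck 4 (remaining 109 kg)
P9 (49 kg) → truck 4 (remaining 60 kg)
P10 (73 kg) → truck 5 (remaining 127 kg)
P11 (93 kg) → truck 5 (remaining 34 kg)
P12 (133 kg) → truck 6 (remaining 67 kg)
P13 (75 kg) → truck 7 (remaining 125 kg)
P14 (91 kg) → truck 7 (remaining 34 kg)
P15 (39 kg) → truck 4 (remaining 21 kg)
P16 (116 kg) → truck 8 (remaining 84 kg)
P17 (155 kg) → truck 9 (remaining 45 kg)
P18 (186 kg) → truck 10 (remaining 14 kg)
Final trucks: [73,36,36,41] [162] [113,51] [91,49,39] [73,93] [133] [75,91] [116] [155] [186].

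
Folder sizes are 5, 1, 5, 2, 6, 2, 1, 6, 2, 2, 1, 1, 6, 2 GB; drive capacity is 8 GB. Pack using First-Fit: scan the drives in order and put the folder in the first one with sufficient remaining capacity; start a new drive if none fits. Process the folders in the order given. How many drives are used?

Put 5 GB in drive 1; 3 GB remain.
Put 1 GB in drive 1; 2 GB remain.
Put 5 GB in drive 2; 3 GB remain.
Put 2 GB in drive 1; 0 GB remain.
Put 6 GB in drive 3; 2 GB remain.
Put 2 GB in drive 2; 1 GB remain.
Put 1 GB in drive 2; 0 GB remain.
Put 6 GB in drive 4; 2 GB remain.
Put 2 GB in drive 3; 0 GB remain.
Put 2 GB in drive 4; 0 GB remain.
Put 1 GB in drive 5; 7 GB remain.
Put 1 GB in drive 5; 6 GB remain.
Put 6 GB in drive 5; 0 GB remain.
Put 2 GB in drive 6; 6 GB remain.
Final drives: [5,1,2] [5,2,1] [6,2] [6,2] [1,1,6] [2].

6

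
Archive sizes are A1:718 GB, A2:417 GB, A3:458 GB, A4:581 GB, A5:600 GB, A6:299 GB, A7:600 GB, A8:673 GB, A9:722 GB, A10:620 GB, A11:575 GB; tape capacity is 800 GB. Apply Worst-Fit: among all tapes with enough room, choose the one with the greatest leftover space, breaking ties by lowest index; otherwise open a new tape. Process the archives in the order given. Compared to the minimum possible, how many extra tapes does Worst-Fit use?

Worst-Fit: [718] [417,299] [458] [581] [600] [600] [673] [722] [620] [575] → 10 tapes.
10 archives exceed 400 GB (half the capacity), and no two of those can share a tape, so at least 10 tapes are needed.
So 10 is already optimal.

0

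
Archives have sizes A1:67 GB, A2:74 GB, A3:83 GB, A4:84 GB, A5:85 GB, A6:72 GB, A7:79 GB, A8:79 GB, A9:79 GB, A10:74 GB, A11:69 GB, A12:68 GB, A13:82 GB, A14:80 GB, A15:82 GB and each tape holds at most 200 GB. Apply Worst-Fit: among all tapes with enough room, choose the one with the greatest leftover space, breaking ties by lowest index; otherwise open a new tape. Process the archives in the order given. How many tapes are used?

Put A1 (67 GB) in tape 1; 133 GB remain.
Put A2 (74 GB) in tape 1; 59 GB remain.
Put A3 (83 GB) in tape 2; 117 GB remain.
Put A4 (84 GB) in tape 2; 33 GB remain.
Put A5 (85 GB) in tape 3; 115 GB remain.
Put A6 (72 GB) in tape 3; 43 GB remain.
Put A7 (79 GB) in tape 4; 121 GB remain.
Put A8 (79 GB) in tape 4; 42 GB remain.
Put A9 (79 GB) in tape 5; 121 GB remain.
Put A10 (74 GB) in tape 5; 47 GB remain.
Put A11 (69 GB) in tape 6; 131 GB remain.
Put A12 (68 GB) in tape 6; 63 GB remain.
Put A13 (82 GB) in tape 7; 118 GB remain.
Put A14 (80 GB) in tape 7; 38 GB remain.
Put A15 (82 GB) in tape 8; 118 GB remain.

8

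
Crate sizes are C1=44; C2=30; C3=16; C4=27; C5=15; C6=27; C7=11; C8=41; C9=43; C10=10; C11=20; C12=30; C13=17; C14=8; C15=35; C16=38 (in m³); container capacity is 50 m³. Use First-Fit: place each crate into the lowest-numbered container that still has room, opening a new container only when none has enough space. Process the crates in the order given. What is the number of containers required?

10

container 1: place C1 (44 m³), 6 m³ left
container 2: place C2 (30 m³), 20 m³ left
container 2: place C3 (16 m³), 4 m³ left
container 3: place C4 (27 m³), 23 m³ left
container 3: place C5 (15 m³), 8 m³ left
container 4: place C6 (27 m³), 23 m³ left
container 4: place C7 (11 m³), 12 m³ left
container 5: place C8 (41 m³), 9 m³ left
container 6: place C9 (43 m³), 7 m³ left
container 4: place C10 (10 m³), 2 m³ left
container 7: place C11 (20 m³), 30 m³ left
container 7: place C12 (30 m³), 0 m³ left
container 8: place C13 (17 m³), 33 m³ left
container 3: place C14 (8 m³), 0 m³ left
container 9: place C15 (35 m³), 15 m³ left
container 10: place C16 (38 m³), 12 m³ left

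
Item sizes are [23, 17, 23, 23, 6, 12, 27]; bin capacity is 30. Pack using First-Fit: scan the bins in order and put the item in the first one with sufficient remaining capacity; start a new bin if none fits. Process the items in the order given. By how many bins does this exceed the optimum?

First-Fit: [23,6] [17,12] [23] [23] [27] → 5 bins.
Total size 131; any packing needs at least ⌈131/30⌉ = 5 bins.
So 5 is already optimal.

0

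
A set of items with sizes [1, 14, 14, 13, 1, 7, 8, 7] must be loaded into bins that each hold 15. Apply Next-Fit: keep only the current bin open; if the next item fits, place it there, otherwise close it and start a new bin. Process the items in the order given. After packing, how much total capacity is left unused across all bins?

10

bin 1: place 1, 14 left
bin 1: place 14, 0 left
bin 2: place 14, 1 left
bin 3: place 13, 2 left
bin 3: place 1, 1 left
bin 4: place 7, 8 left
bin 4: place 8, 0 left
bin 5: place 7, 8 left
5 bins × 15 = 75; used 65; unused 10.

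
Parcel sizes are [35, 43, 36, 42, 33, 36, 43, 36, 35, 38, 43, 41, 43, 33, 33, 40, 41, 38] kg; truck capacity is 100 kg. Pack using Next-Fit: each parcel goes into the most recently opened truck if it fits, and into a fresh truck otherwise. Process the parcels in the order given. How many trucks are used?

truck 1: place 35 kg, 65 kg left
truck 1: place 43 kg, 22 kg left
truck 2: place 36 kg, 64 kg left
truck 2: place 42 kg, 22 kg left
truck 3: place 33 kg, 67 kg left
truck 3: place 36 kg, 31 kg left
truck 4: place 43 kg, 57 kg left
truck 4: place 36 kg, 21 kg left
truck 5: place 35 kg, 65 kg left
truck 5: place 38 kg, 27 kg left
truck 6: place 43 kg, 57 kg left
truck 6: place 41 kg, 16 kg left
truck 7: place 43 kg, 57 kg left
truck 7: place 33 kg, 24 kg left
truck 8: place 33 kg, 67 kg left
truck 8: place 40 kg, 27 kg left
truck 9: place 41 kg, 59 kg left
truck 9: place 38 kg, 21 kg left

9 trucks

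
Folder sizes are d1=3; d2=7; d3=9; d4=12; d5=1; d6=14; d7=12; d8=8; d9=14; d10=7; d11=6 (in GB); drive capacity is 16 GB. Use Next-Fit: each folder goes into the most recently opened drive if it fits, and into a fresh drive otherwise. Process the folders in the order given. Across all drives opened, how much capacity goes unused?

35

drive 1: place d1 (3 GB), 13 GB left
drive 1: place d2 (7 GB), 6 GB left
drive 2: place d3 (9 GB), 7 GB left
drive 3: place d4 (12 GB), 4 GB left
drive 3: place d5 (1 GB), 3 GB left
drive 4: place d6 (14 GB), 2 GB left
drive 5: place d7 (12 GB), 4 GB left
drive 6: place d8 (8 GB), 8 GB left
drive 7: place d9 (14 GB), 2 GB left
drive 8: place d10 (7 GB), 9 GB left
drive 8: place d11 (6 GB), 3 GB left
8 drives × 16 GB = 128 GB; used 93 GB; unused 35 GB.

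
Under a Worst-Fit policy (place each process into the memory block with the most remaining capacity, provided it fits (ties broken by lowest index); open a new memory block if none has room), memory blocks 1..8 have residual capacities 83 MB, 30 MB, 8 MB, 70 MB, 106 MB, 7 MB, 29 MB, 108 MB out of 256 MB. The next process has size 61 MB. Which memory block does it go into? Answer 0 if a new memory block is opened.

Memory blocks with room: memory block 1 (83 MB), memory block 4 (70 MB), memory block 5 (106 MB), memory block 8 (108 MB).
Most room is memory block 8 with 108 MB free.

8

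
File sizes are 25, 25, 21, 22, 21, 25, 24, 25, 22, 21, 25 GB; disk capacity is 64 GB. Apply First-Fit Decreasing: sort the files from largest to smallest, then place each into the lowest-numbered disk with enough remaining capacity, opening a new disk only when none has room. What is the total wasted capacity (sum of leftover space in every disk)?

Sorted descending: 25, 25, 25, 25, 25, 24, 22, 22, 21, 21, 21.
25 GB → disk 1 (remaining 39 GB)
25 GB → disk 1 (remaining 14 GB)
25 GB → disk 2 (remaining 39 GB)
25 GB → disk 2 (remaining 14 GB)
25 GB → disk 3 (remaining 39 GB)
24 GB → disk 3 (remaining 15 GB)
22 GB → disk 4 (remaining 42 GB)
22 GB → disk 4 (remaining 20 GB)
21 GB → disk 5 (remaining 43 GB)
21 GB → disk 5 (remaining 22 GB)
21 GB → disk 5 (remaining 1 GB)
5 disks × 64 GB = 320 GB; used 256 GB; unused 64 GB.

64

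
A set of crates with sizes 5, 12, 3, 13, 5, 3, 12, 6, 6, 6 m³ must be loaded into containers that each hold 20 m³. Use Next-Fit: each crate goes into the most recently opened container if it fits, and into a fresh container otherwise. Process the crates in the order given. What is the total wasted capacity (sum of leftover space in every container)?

Put 5 m³ in container 1; 15 m³ remain.
Put 12 m³ in container 1; 3 m³ remain.
Put 3 m³ in container 1; 0 m³ remain.
Put 13 m³ in container 2; 7 m³ remain.
Put 5 m³ in container 2; 2 m³ remain.
Put 3 m³ in container 3; 17 m³ remain.
Put 12 m³ in container 3; 5 m³ remain.
Put 6 m³ in container 4; 14 m³ remain.
Put 6 m³ in container 4; 8 m³ remain.
Put 6 m³ in container 4; 2 m³ remain.
4 containers × 20 m³ = 80 m³; used 71 m³; unused 9 m³.

9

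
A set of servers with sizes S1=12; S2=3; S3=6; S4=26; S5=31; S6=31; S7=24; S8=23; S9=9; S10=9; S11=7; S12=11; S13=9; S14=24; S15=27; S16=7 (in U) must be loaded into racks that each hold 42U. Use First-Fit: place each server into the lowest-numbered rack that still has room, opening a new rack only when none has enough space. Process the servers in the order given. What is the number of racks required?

8 racks

Put S1 (12U) in rack 1; 30U remain.
Put S2 (3U) in rack 1; 27U remain.
Put S3 (6U) in rack 1; 21U remain.
Put S4 (26U) in rack 2; 16U remain.
Put S5 (31U) in rack 3; 11U remain.
Put S6 (31U) in rack 4; 11U remain.
Put S7 (24U) in rack 5; 18U remain.
Put S8 (23U) in rack 6; 19U remain.
Put S9 (9U) in rack 1; 12U remain.
Put S10 (9U) in rack 1; 3U remain.
Put S11 (7U) in rack 2; 9U remain.
Put S12 (11U) in rack 3; 0U remain.
Put S13 (9U) in rack 2; 0U remain.
Put S14 (24U) in rack 7; 18U remain.
Put S15 (27U) in rack 8; 15U remain.
Put S16 (7U) in rack 4; 4U remain.
Final racks: [12,3,6,9,9] [26,7,9] [31,11] [31,7] [24] [23] [24] [27].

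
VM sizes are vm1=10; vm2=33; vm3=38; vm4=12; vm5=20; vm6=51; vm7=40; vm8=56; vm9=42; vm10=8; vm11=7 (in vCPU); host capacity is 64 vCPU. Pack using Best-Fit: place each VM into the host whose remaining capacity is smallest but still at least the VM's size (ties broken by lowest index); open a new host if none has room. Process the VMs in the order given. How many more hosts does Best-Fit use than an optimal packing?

0

Best-Fit: [10,33,12,7] [38,20] [51] [40] [56,8] [42] → 6 hosts.
6 VMs exceed 32 vCPU (half the capacity), and no two of those can share a host, so at least 6 hosts are needed.
So 6 is already optimal.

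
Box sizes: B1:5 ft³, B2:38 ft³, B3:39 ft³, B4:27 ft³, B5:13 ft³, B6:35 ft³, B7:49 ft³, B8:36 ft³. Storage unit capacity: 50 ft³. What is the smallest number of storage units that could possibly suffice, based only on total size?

5

Total size = 5 + 38 + 39 + 27 + 13 + 35 + 49 + 36 = 242 ft³.
⌈242 / 50⌉ = 5.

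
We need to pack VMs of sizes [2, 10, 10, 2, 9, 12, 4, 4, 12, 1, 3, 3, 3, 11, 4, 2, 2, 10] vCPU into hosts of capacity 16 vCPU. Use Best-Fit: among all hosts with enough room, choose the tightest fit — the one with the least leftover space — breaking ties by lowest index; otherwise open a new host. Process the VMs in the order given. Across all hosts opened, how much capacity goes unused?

8

host 1: place 2 vCPU, 14 vCPU left
host 1: place 10 vCPU, 4 vCPU left
host 2: place 10 vCPU, 6 vCPU left
host 1: place 2 vCPU, 2 vCPU left
host 3: place 9 vCPU, 7 vCPU left
host 4: place 12 vCPU, 4 vCPU left
host 4: place 4 vCPU, 0 vCPU left
host 2: place 4 vCPU, 2 vCPU left
host 5: place 12 vCPU, 4 vCPU left
host 1: place 1 vCPU, 1 vCPU left
host 5: place 3 vCPU, 1 vCPU left
host 3: place 3 vCPU, 4 vCPU left
host 3: place 3 vCPU, 1 vCPU left
host 6: place 11 vCPU, 5 vCPU left
host 6: place 4 vCPU, 1 vCPU left
host 2: place 2 vCPU, 0 vCPU left
host 7: place 2 vCPU, 14 vCPU left
host 7: place 10 vCPU, 4 vCPU left
7 hosts × 16 vCPU = 112 vCPU; used 104 vCPU; unused 8 vCPU.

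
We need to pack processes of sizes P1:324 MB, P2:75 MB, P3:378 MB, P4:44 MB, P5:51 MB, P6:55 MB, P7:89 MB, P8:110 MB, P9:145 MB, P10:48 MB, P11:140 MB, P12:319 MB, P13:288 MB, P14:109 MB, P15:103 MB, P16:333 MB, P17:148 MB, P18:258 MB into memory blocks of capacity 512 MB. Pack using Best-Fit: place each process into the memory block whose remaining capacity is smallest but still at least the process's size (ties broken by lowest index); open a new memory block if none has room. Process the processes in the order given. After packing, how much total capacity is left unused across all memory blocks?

567

Put P1 (324 MB) in memory block 1; 188 MB remain.
Put P2 (75 MB) in memory block 1; 113 MB remain.
Put P3 (378 MB) in memory block 2; 134 MB remain.
Put P4 (44 MB) in memory block 1; 69 MB remain.
Put P5 (51 MB) in memory block 1; 18 MB remain.
Put P6 (55 MB) in memory block 2; 79 MB remain.
Put P7 (89 MB) in memory block 3; 423 MB remain.
Put P8 (110 MB) in memory block 3; 313 MB remain.
Put P9 (145 MB) in memory block 3; 168 MB remain.
Put P10 (48 MB) in memory block 2; 31 MB remain.
Put P11 (140 MB) in memory block 3; 28 MB remain.
Put P12 (319 MB) in memory block 4; 193 MB remain.
Put P13 (288 MB) in memory block 5; 224 MB remain.
Put P14 (109 MB) in memory block 4; 84 MB remain.
Put P15 (103 MB) in memory block 5; 121 MB remain.
Put P16 (333 MB) in memory block 6; 179 MB remain.
Put P17 (148 MB) in memory block 6; 31 MB remain.
Put P18 (258 MB) in memory block 7; 254 MB remain.
7 memory blocks × 512 MB = 3584 MB; used 3017 MB; unused 567 MB.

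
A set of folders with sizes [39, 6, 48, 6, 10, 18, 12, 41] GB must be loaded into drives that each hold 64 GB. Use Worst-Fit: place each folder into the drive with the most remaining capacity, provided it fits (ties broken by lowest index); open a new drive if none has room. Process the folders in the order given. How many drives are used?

Put 39 GB in drive 1; 25 GB remain.
Put 6 GB in drive 1; 19 GB remain.
Put 48 GB in drive 2; 16 GB remain.
Put 6 GB in drive 1; 13 GB remain.
Put 10 GB in drive 2; 6 GB remain.
Put 18 GB in drive 3; 46 GB remain.
Put 12 GB in drive 3; 34 GB remain.
Put 41 GB in drive 4; 23 GB remain.

4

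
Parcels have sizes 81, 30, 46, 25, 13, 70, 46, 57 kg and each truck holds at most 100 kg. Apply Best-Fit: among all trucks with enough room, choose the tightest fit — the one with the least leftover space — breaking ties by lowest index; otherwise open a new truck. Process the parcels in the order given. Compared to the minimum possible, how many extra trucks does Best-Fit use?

1

Best-Fit: [81,13] [30,46] [25,70] [46] [57] → 5 trucks.
Total size 368 kg; any packing needs at least ⌈368/100⌉ = 4 trucks.
An optimal packing achieves that bound: [81,13] [70,30] [57,25] [46,46] → 4 trucks.
Excess: 5 − 4 = 1.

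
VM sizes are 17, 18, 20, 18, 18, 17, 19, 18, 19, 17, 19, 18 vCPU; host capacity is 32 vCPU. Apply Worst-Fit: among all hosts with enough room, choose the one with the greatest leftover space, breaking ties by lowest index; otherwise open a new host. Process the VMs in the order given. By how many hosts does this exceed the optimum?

0

Worst-Fit: [17] [18] [20] [18] [18] [17] [19] [18] [19] [17] [19] [18] → 12 hosts.
12 VMs exceed 16 vCPU (half the capacity), and no two of those can share a host, so at least 12 hosts are needed.
So 12 is already optimal.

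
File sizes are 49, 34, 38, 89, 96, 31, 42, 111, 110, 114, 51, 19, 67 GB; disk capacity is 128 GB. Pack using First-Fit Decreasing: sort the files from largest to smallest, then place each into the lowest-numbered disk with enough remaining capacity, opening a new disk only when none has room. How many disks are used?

8

Sorted descending: 114, 111, 110, 96, 89, 67, 51, 49, 42, 38, 34, 31, 19.
Put 114 GB in disk 1; 14 GB remain.
Put 111 GB in disk 2; 17 GB remain.
Put 110 GB in disk 3; 18 GB remain.
Put 96 GB in disk 4; 32 GB remain.
Put 89 GB in disk 5; 39 GB remain.
Put 67 GB in disk 6; 61 GB remain.
Put 51 GB in disk 6; 10 GB remain.
Put 49 GB in disk 7; 79 GB remain.
Put 42 GB in disk 7; 37 GB remain.
Put 38 GB in disk 5; 1 GB remain.
Put 34 GB in disk 7; 3 GB remain.
Put 31 GB in disk 4; 1 GB remain.
Put 19 GB in disk 8; 109 GB remain.
Final disks: [114] [111] [110] [96,31] [89,38] [67,51] [49,42,34] [19].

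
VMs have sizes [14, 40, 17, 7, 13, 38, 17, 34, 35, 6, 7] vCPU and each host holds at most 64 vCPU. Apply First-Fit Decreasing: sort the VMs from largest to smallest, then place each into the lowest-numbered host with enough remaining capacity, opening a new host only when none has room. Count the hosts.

Sorted descending: 40, 38, 35, 34, 17, 17, 14, 13, 7, 7, 6.
host 1: place 40 vCPU, 24 vCPU left
host 2: place 38 vCPU, 26 vCPU left
host 3: place 35 vCPU, 29 vCPU left
host 4: place 34 vCPU, 30 vCPU left
host 1: place 17 vCPU, 7 vCPU left
host 2: place 17 vCPU, 9 vCPU left
host 3: place 14 vCPU, 15 vCPU left
host 3: place 13 vCPU, 2 vCPU left
host 1: place 7 vCPU, 0 vCPU left
host 2: place 7 vCPU, 2 vCPU left
host 4: place 6 vCPU, 24 vCPU left
Final hosts: [40,17,7] [38,17,7] [35,14,13] [34,6].

4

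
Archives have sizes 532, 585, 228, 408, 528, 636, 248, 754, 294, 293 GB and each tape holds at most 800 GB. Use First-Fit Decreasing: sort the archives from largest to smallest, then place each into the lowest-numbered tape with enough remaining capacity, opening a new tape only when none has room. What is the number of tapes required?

7

Sorted descending: 754, 636, 585, 532, 528, 408, 294, 293, 248, 228.
Put 754 GB in tape 1; 46 GB remain.
Put 636 GB in tape 2; 164 GB remain.
Put 585 GB in tape 3; 215 GB remain.
Put 532 GB in tape 4; 268 GB remain.
Put 528 GB in tape 5; 272 GB remain.
Put 408 GB in tape 6; 392 GB remain.
Put 294 GB in tape 6; 98 GB remain.
Put 293 GB in tape 7; 507 GB remain.
Put 248 GB in tape 4; 20 GB remain.
Put 228 GB in tape 5; 44 GB remain.
Final tapes: [754] [636] [585] [532,248] [528,228] [408,294] [293].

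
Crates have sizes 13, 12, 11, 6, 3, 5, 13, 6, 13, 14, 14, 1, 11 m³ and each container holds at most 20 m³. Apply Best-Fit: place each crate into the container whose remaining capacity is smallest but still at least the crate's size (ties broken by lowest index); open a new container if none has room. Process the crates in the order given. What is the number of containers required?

8

Put 13 m³ in container 1; 7 m³ remain.
Put 12 m³ in container 2; 8 m³ remain.
Put 11 m³ in container 3; 9 m³ remain.
Put 6 m³ in container 1; 1 m³ remain.
Put 3 m³ in container 2; 5 m³ remain.
Put 5 m³ in container 2; 0 m³ remain.
Put 13 m³ in container 4; 7 m³ remain.
Put 6 m³ in container 4; 1 m³ remain.
Put 13 m³ in container 5; 7 m³ remain.
Put 14 m³ in container 6; 6 m³ remain.
Put 14 m³ in container 7; 6 m³ remain.
Put 1 m³ in container 1; 0 m³ remain.
Put 11 m³ in container 8; 9 m³ remain.
Final containers: [13,6,1] [12,3,5] [11] [13,6] [13] [14] [14] [11].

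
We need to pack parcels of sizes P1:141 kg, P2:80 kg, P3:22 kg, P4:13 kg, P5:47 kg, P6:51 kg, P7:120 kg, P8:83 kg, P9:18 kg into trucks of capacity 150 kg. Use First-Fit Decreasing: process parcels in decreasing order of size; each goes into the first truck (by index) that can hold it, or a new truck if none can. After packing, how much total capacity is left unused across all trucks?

Sorted descending: 141, 120, 83, 80, 51, 47, 22, 18, 13.
141 kg → truck 1 (remaining 9 kg)
120 kg → truck 2 (remaining 30 kg)
83 kg → truck 3 (remaining 67 kg)
80 kg → truck 4 (remaining 70 kg)
51 kg → truck 3 (remaining 16 kg)
47 kg → truck 4 (remaining 23 kg)
22 kg → truck 2 (remaining 8 kg)
18 kg → truck 4 (remaining 5 kg)
13 kg → truck 3 (remaining 3 kg)
4 trucks × 150 kg = 600 kg; used 575 kg; unused 25 kg.

25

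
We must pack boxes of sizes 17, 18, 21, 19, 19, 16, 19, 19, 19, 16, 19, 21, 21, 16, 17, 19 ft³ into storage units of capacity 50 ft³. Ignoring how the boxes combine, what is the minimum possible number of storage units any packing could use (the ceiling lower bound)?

6 storage units

Total size = 17 + 18 + 21 + 19 + 19 + 16 + 19 + 19 + 19 + 16 + 19 + 21 + 21 + 16 + 17 + 19 = 296 ft³.
⌈296 / 50⌉ = 6.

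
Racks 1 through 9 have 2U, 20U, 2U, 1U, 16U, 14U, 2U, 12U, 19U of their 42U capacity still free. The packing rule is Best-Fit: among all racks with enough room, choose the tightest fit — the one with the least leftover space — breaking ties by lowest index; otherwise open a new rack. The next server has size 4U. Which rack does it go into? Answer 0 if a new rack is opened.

Racks with room: rack 2 (20U), rack 5 (16U), rack 6 (14U), rack 8 (12U), rack 9 (19U).
Tightest fit is rack 8 with 12U free.

8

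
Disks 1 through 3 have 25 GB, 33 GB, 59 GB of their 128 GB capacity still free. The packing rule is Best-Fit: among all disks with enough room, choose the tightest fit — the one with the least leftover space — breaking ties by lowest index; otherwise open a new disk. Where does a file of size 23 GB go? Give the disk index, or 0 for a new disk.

1

Disks with room: disk 1 (25 GB), disk 2 (33 GB), disk 3 (59 GB).
Tightest fit is disk 1 with 25 GB free.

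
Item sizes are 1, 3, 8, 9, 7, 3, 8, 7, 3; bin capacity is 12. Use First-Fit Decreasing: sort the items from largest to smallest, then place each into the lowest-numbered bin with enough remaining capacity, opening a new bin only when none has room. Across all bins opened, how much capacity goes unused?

Sorted descending: 9, 8, 8, 7, 7, 3, 3, 3, 1.
bin 1: place 9, 3 left
bin 2: place 8, 4 left
bin 3: place 8, 4 left
bin 4: place 7, 5 left
bin 5: place 7, 5 left
bin 1: place 3, 0 left
bin 2: place 3, 1 left
bin 3: place 3, 1 left
bin 2: place 1, 0 left
5 bins × 12 = 60; used 49; unused 11.

11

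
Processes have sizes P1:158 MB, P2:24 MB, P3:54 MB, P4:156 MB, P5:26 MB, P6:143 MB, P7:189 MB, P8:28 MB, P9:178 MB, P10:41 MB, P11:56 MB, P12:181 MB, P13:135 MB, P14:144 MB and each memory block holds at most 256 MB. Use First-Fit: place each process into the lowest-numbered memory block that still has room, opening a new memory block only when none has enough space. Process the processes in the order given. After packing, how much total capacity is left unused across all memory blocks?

535

memory block 1: place P1 (158 MB), 98 MB left
memory block 1: place P2 (24 MB), 74 MB left
memory block 1: place P3 (54 MB), 20 MB left
memory block 2: place P4 (156 MB), 100 MB left
memory block 2: place P5 (26 MB), 74 MB left
memory block 3: place P6 (143 MB), 113 MB left
memory block 4: place P7 (189 MB), 67 MB left
memory block 2: place P8 (28 MB), 46 MB left
memory block 5: place P9 (178 MB), 78 MB left
memory block 2: place P10 (41 MB), 5 MB left
memory block 3: place P11 (56 MB), 57 MB left
memory block 6: place P12 (181 MB), 75 MB left
memory block 7: place P13 (135 MB), 121 MB left
memory block 8: place P14 (144 MB), 112 MB left
8 memory blocks × 256 MB = 2048 MB; used 1513 MB; unused 535 MB.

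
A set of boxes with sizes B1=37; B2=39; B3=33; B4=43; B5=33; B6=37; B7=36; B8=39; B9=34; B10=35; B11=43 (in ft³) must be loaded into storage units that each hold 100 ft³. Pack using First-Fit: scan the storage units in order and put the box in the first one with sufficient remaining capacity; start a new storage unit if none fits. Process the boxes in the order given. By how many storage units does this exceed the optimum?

1

First-Fit: [37,39] [33,43] [33,37] [36,39] [34,35] [43] → 6 storage units.
Total size 409 ft³; any packing needs at least ⌈409/100⌉ = 5 storage units.
An optimal packing achieves that bound: [43,43] [39,39] [37,37] [36,35] [34,33,33] → 5 storage units.
Excess: 6 − 5 = 1.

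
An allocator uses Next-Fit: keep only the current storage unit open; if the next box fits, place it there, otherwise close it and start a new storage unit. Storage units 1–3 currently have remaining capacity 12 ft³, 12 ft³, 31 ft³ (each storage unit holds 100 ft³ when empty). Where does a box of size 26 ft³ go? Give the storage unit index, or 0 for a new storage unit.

Next-Fit only looks at storage unit 3, which has 31 ft³ free.
26 ft³ fits there.

3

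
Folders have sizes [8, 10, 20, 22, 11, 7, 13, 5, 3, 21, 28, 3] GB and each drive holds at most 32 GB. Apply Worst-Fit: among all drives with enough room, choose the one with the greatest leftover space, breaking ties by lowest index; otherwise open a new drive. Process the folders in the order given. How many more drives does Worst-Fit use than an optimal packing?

1

Worst-Fit: [8,10,11] [20,7] [22] [13,5,3,3] [21] [28] → 6 drives.
Total size 151 GB; any packing needs at least ⌈151/32⌉ = 5 drives.
An optimal packing achieves that bound: [28,3] [22,10] [21,11] [20,8,3] [13,7,5] → 5 drives.
Excess: 6 − 5 = 1.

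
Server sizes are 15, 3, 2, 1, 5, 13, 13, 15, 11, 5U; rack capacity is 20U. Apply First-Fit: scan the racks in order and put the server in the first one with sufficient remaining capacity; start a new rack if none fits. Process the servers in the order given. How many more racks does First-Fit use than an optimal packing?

First-Fit: [15,3,2] [1,5,13] [13,5] [15] [11] → 5 racks.
Total size 83U; any packing needs at least ⌈83/20⌉ = 5 racks.
So 5 is already optimal.

0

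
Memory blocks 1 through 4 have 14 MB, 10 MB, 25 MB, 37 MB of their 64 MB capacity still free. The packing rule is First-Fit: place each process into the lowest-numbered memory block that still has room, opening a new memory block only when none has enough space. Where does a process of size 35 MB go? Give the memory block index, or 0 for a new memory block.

Memory blocks with room: memory block 4 (37 MB).
The first with room is memory block 4.

4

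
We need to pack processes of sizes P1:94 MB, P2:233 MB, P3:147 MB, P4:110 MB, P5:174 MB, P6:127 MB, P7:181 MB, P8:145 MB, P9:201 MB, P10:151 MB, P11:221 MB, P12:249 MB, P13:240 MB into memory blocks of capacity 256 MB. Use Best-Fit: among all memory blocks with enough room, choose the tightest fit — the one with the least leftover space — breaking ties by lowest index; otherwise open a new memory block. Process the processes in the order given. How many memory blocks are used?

Put P1 (94 MB) in memory block 1; 162 MB remain.
Put P2 (233 MB) in memory block 2; 23 MB remain.
Put P3 (147 MB) in memory block 1; 15 MB remain.
Put P4 (110 MB) in memory block 3; 146 MB remain.
Put P5 (174 MB) in memory block 4; 82 MB remain.
Put P6 (127 MB) in memory block 3; 19 MB remain.
Put P7 (181 MB) in memory block 5; 75 MB remain.
Put P8 (145 MB) in memory block 6; 111 MB remain.
Put P9 (201 MB) in memory block 7; 55 MB remain.
Put P10 (151 MB) in memory block 8; 105 MB remain.
Put P11 (221 MB) in memory block 9; 35 MB remain.
Put P12 (249 MB) in memory block 10; 7 MB remain.
Put P13 (240 MB) in memory block 11; 16 MB remain.
Final memory blocks: [94,147] [233] [110,127] [174] [181] [145] [201] [151] [221] [249] [240].

11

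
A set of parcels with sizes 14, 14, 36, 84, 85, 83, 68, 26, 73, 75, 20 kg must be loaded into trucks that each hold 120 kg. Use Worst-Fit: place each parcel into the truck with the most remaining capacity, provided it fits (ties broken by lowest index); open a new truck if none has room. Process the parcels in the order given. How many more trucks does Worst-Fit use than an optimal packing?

1

Worst-Fit: [14,14,36,26] [84] [85] [83] [68,20] [73] [75] → 7 trucks.
6 parcels exceed 60 kg (half the capacity), and no two of those can share a truck, so at least 6 trucks are needed.
An optimal packing achieves that bound: [85,26] [84,36] [83,20,14] [75,14] [73] [68] → 6 trucks.
Excess: 7 − 6 = 1.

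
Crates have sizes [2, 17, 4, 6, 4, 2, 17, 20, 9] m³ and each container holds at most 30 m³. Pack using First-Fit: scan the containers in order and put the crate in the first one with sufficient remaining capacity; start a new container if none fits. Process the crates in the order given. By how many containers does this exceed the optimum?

0

First-Fit: [2,17,4,6] [4,2,17] [20,9] → 3 containers.
Total size 81 m³; any packing needs at least ⌈81/30⌉ = 3 containers.
So 3 is already optimal.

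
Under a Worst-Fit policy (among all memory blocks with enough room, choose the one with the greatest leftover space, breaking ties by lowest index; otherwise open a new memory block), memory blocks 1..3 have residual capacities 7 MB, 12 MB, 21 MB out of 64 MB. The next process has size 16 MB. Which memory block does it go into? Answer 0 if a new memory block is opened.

3

Memory blocks with room: memory block 3 (21 MB).
Most room is memory block 3 with 21 MB free.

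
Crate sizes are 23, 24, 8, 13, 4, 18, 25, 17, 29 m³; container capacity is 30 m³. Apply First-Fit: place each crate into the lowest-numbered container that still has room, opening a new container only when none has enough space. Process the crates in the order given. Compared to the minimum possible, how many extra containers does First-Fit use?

First-Fit: [23,4] [24] [8,13] [18] [25] [17] [29] → 7 containers.
Total size 161 m³; any packing needs at least ⌈161/30⌉ = 6 containers.
An optimal packing achieves that bound: [29] [25,4] [24] [23] [18,8] [17,13] → 6 containers.
Excess: 7 − 6 = 1.

1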